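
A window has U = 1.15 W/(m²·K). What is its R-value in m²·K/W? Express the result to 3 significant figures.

0.870 m²·K/W

R = 1/U = 1/1.15 = 0.8696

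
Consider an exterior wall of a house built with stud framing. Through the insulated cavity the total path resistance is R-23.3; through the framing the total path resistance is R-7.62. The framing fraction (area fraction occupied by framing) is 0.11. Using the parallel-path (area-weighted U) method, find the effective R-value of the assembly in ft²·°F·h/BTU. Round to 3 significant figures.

U_eff = 0.89/23.3 + 0.11/7.62 = 0.0382 + 0.01444 = 0.05263
R_eff = 1/U_eff = 19 ft²·°F·h/BTU

19.0 ft²·°F·h/BTU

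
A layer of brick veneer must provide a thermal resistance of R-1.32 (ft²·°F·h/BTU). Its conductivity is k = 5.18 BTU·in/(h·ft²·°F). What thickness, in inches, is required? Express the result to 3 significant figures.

6.84 in

L = R × k = 1.32 × 5.18 = 6.838 in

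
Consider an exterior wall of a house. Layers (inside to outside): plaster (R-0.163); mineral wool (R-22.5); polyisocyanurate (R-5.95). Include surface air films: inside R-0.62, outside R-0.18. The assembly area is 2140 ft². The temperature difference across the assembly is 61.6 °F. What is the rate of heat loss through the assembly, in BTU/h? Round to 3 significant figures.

R_total = 0.62 + 0.163 + 22.5 + 5.95 + 0.18 = 29.41 ft²·°F·h/BTU
Q = A·ΔT/R = 2140 × 61.6 / 29.41 = 4482 BTU/h

4480 BTU/h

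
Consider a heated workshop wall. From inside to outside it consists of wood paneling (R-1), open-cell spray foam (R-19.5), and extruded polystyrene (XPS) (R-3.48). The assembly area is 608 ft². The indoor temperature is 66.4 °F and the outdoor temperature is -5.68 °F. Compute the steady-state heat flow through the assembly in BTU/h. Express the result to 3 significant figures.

1830 BTU/h

R_total = 1 + 19.5 + 3.48 = 23.98 ft²·°F·h/BTU
Q = A·ΔT/R = 608 × (66.4 − (-5.68)) / 23.98 = 1828 BTU/h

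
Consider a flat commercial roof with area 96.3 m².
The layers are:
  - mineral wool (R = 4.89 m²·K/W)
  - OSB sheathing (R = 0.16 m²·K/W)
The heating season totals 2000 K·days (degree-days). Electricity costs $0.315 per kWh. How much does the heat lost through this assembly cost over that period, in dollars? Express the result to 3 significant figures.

R_total = 4.89 + 0.16 = 5.05 m²·K/W
E = A × HDD × 24 / R / 1000 = 96.3 × 2000 × 24 / 5.05 / 1000 = 915.3 kWh
Cost = 915.3 × 0.315 = $288.3

288 dollars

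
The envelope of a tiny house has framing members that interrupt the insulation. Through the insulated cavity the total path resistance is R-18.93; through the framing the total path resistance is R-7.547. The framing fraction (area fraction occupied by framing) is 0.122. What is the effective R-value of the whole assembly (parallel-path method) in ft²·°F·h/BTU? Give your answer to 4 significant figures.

15.99 ft²·°F·h/BTU

U_eff = 0.878/18.93 + 0.122/7.547 = 0.046381 + 0.016165 = 0.062547
R_eff = 1/U_eff = 15.988 ft²·°F·h/BTU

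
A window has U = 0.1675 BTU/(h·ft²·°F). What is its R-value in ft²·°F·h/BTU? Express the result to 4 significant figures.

R = 1/U = 1/0.1675 = 5.9701

5.970 ft²·°F·h/BTU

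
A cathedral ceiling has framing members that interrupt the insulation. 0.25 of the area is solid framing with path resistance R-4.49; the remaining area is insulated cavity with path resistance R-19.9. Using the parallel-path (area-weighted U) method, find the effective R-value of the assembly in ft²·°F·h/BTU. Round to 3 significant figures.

10.7 ft²·°F·h/BTU

U_eff = 0.75/19.9 + 0.25/4.49 = 0.03769 + 0.05568 = 0.09337
R_eff = 1/U_eff = 10.71 ft²·°F·h/BTU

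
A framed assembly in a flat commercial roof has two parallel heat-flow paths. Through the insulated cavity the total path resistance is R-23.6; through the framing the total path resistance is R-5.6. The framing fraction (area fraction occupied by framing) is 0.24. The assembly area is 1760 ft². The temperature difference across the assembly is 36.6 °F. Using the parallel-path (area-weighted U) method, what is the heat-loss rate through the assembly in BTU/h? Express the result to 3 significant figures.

4840 BTU/h

U_eff = 0.76/23.6 + 0.24/5.6 = 0.0322 + 0.04286 = 0.07506
R_eff = 1/U_eff = 13.32 ft²·°F·h/BTU
Q = 1760 × 36.6 / 13.32 = 4835 BTU/h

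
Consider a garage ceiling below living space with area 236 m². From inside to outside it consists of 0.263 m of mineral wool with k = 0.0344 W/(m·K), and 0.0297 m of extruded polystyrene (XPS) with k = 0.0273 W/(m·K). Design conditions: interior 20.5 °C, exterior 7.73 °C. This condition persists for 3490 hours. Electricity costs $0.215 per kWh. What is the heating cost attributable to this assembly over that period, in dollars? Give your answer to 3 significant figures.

259 dollars

0.263/0.0344 = 7.645
0.0297/0.0273 = 1.088
R_total = 7.645 + 1.088 = 8.733 m²·K/W
Q = 236 × (20.5 − 7.73) / 8.733 = 345.1 W
E = 345.1 W × 3490 h / 1000 = 1204 kWh
Cost = 1204 × 0.215 = $258.9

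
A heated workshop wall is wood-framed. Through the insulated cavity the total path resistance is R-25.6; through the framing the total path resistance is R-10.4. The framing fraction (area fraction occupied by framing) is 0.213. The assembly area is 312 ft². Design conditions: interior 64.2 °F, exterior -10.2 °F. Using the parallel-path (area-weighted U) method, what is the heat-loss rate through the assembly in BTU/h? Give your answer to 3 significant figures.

U_eff = 0.787/25.6 + 0.213/10.4 = 0.03074 + 0.02048 = 0.05122
R_eff = 1/U_eff = 19.52 ft²·°F·h/BTU
Q = 312 × (64.2 − (-10.2)) / 19.52 = 1189 BTU/h

1190 BTU/h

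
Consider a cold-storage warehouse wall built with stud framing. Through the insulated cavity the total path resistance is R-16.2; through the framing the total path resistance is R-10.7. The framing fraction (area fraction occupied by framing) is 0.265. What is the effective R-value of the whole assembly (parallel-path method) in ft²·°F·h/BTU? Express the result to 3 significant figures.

14.3 ft²·°F·h/BTU

U_eff = 0.735/16.2 + 0.265/10.7 = 0.04537 + 0.02477 = 0.07014
R_eff = 1/U_eff = 14.26 ft²·°F·h/BTU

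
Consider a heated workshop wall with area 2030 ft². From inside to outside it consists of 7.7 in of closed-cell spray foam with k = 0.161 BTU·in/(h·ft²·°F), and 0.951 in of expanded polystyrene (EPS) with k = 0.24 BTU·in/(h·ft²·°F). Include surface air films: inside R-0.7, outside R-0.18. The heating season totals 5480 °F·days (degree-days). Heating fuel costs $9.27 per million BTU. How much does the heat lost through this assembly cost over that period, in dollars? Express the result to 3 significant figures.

7.7/0.161 = 47.83
0.951/0.24 = 3.962
R_total = 0.7 + 47.83 + 3.962 + 0.18 = 52.67 ft²·°F·h/BTU
E = A × HDD × 24 / R = 2030 × 5480 × 24 / 52.67 = 5069000 BTU
Cost = 5069000/10⁶ × 9.27 = $46.99

47.0 dollars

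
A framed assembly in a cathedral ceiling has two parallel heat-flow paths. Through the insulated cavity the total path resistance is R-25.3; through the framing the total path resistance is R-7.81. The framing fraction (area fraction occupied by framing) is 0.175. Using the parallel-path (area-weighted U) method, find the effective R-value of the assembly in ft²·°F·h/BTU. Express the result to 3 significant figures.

18.2 ft²·°F·h/BTU

U_eff = 0.825/25.3 + 0.175/7.81 = 0.03261 + 0.02241 = 0.05502
R_eff = 1/U_eff = 18.18 ft²·°F·h/BTU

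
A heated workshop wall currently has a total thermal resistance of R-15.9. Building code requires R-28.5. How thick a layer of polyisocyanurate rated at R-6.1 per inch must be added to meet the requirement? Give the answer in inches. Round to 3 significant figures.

2.07 in

ΔR = 28.5 − 15.9 = 12.6 ft²·°F·h/BTU
L = ΔR / (R/in) = 12.6/6.1 = 2.066 in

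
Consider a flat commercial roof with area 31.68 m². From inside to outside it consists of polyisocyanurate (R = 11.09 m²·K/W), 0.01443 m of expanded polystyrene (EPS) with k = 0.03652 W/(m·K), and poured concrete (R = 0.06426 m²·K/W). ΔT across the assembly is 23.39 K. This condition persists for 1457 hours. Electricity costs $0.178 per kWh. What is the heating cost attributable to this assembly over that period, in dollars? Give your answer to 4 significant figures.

16.64 dollars

0.01443/0.03652 = 0.39513
R_total = 11.09 + 0.39513 + 0.06426 = 11.549 m²·K/W
Q = 31.68 × 23.39 / 11.549 = 64.159 W
E = 64.159 W × 1457 h / 1000 = 93.479 kWh
Cost = 93.479 × 0.178 = $16.639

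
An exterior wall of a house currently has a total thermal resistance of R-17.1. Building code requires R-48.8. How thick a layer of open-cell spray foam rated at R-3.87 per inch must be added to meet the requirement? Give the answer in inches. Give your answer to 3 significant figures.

8.19 in

ΔR = 48.8 − 17.1 = 31.7 ft²·°F·h/BTU
L = ΔR / (R/in) = 31.7/3.87 = 8.191 in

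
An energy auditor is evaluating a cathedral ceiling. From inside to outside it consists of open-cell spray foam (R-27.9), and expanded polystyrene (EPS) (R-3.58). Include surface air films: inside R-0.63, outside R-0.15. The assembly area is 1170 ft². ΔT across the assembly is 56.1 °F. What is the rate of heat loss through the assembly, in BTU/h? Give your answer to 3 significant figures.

2030 BTU/h

R_total = 0.63 + 27.9 + 3.58 + 0.15 = 32.26 ft²·°F·h/BTU
Q = A·ΔT/R = 1170 × 56.1 / 32.26 = 2035 BTU/h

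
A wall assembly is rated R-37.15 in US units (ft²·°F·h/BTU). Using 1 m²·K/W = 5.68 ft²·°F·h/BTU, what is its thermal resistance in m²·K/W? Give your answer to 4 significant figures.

R_SI = 37.15/5.68 = 6.5405

6.540 m²·K/W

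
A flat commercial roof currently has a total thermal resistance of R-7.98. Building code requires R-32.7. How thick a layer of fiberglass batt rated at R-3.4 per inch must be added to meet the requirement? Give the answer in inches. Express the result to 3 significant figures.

7.27 in

ΔR = 32.7 − 7.98 = 24.72 ft²·°F·h/BTU
L = ΔR / (R/in) = 24.72/3.4 = 7.271 in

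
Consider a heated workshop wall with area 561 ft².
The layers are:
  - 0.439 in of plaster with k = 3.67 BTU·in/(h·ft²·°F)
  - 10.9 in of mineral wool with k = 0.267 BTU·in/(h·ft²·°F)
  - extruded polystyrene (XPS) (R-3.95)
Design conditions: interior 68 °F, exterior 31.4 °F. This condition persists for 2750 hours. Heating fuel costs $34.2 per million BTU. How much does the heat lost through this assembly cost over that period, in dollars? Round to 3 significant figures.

0.439/3.67 = 0.1196
10.9/0.267 = 40.82
R_total = 0.1196 + 40.82 + 3.95 = 44.89 ft²·°F·h/BTU
Q = 561 × (68 − 31.4) / 44.89 = 457.4 BTU/h
E = 457.4 × 2750 = 1258000 BTU
Cost = 1258000/10⁶ × 34.2 = $43.01

43.0 dollars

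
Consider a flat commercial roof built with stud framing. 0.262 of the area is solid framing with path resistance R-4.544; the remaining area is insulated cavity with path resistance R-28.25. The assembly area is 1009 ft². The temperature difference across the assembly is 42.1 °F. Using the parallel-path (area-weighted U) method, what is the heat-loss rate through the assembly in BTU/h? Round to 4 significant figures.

3559 BTU/h

U_eff = 0.738/28.25 + 0.262/4.544 = 0.026124 + 0.057658 = 0.083782
R_eff = 1/U_eff = 11.936 ft²·°F·h/BTU
Q = 1009 × 42.1 / 11.936 = 3559 BTU/h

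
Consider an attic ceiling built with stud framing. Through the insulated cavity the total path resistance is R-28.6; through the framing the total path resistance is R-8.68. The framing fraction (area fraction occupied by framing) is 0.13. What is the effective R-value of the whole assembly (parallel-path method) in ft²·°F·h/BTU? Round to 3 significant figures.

U_eff = 0.87/28.6 + 0.13/8.68 = 0.03042 + 0.01498 = 0.0454
R_eff = 1/U_eff = 22.03 ft²·°F·h/BTU

22.0 ft²·°F·h/BTU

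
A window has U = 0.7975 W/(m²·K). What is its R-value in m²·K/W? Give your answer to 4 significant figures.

1.254 m²·K/W

R = 1/U = 1/0.7975 = 1.2539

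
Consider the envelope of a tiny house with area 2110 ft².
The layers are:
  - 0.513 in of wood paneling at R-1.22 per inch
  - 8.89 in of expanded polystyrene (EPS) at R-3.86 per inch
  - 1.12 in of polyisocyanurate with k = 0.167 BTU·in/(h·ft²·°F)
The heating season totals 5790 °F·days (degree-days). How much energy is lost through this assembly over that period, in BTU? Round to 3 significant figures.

7040000 BTU

0.513 × 1.22 = 0.6259
8.89 × 3.86 = 34.32
1.12/0.167 = 6.707
R_total = 0.6259 + 34.32 + 6.707 = 41.65 ft²·°F·h/BTU
E = A × HDD × 24 / R = 2110 × 5790 × 24 / 41.65 = 7040000 BTU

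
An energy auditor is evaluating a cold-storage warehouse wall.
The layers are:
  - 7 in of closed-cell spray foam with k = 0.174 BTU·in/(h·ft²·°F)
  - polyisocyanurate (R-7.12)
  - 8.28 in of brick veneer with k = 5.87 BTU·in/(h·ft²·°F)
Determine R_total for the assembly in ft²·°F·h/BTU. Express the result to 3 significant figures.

7/0.174 = 40.23
8.28/5.87 = 1.411
R_total = 40.23 + 7.12 + 1.411 = 48.76 ft²·°F·h/BTU

48.8 ft²·°F·h/BTU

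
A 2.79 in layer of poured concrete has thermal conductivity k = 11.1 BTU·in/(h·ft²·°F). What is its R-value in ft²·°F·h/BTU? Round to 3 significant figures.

R = L/k = 2.79/11.1 = 0.2514 ft²·°F·h/BTU

0.251 ft²·°F·h/BTU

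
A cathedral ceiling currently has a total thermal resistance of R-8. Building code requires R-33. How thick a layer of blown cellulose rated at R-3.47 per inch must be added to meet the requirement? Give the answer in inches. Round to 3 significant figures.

7.20 in

ΔR = 33 − 8 = 25 ft²·°F·h/BTU
L = ΔR / (R/in) = 25/3.47 = 7.205 in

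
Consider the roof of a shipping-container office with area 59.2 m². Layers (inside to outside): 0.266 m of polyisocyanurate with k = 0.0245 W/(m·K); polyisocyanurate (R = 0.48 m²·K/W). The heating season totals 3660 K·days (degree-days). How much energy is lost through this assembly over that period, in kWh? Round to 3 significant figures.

0.266/0.0245 = 10.86
R_total = 10.86 + 0.48 = 11.34 m²·K/W
E = A × HDD × 24 / R / 1000 = 59.2 × 3660 × 24 / 11.34 / 1000 = 458.7 kWh

459 kWh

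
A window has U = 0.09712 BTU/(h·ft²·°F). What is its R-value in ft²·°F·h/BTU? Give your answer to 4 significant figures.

10.30 ft²·°F·h/BTU

R = 1/U = 1/0.09712 = 10.297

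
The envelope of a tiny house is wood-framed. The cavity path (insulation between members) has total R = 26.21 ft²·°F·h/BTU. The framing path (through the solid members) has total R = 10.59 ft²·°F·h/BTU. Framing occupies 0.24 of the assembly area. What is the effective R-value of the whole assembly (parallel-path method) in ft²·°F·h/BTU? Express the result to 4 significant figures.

U_eff = 0.76/26.21 + 0.24/10.59 = 0.028997 + 0.022663 = 0.051659
R_eff = 1/U_eff = 19.358 ft²·°F·h/BTU

19.36 ft²·°F·h/BTU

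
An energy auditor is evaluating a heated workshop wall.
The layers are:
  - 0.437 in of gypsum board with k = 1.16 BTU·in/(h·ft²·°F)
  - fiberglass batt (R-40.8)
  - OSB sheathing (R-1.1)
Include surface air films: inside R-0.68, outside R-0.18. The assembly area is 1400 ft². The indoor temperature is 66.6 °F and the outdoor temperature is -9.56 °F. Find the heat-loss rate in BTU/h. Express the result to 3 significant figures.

0.437/1.16 = 0.3767
R_total = 0.68 + 0.3767 + 40.8 + 1.1 + 0.18 = 43.14 ft²·°F·h/BTU
Q = A·ΔT/R = 1400 × (66.6 − (-9.56)) / 43.14 = 2472 BTU/h

2470 BTU/h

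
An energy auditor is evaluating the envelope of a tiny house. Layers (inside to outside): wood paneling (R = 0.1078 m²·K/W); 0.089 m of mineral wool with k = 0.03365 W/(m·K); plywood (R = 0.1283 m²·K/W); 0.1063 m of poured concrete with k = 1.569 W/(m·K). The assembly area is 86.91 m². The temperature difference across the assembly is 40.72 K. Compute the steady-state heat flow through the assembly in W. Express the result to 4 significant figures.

0.089/0.03365 = 2.6449
0.1063/1.569 = 0.06775
R_total = 0.1078 + 2.6449 + 0.1283 + 0.06775 = 2.9487 m²·K/W
Q = A·ΔT/R = 86.91 × 40.72 / 2.9487 = 1200.2 W

1200 W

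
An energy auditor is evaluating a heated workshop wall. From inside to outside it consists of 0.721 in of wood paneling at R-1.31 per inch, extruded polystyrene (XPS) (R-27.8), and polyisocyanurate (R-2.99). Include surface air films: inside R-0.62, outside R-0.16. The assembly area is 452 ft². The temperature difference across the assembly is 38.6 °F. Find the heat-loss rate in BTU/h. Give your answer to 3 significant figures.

537 BTU/h

0.721 × 1.31 = 0.9445
R_total = 0.62 + 0.9445 + 27.8 + 2.99 + 0.16 = 32.51 ft²·°F·h/BTU
Q = A·ΔT/R = 452 × 38.6 / 32.51 = 536.6 BTU/h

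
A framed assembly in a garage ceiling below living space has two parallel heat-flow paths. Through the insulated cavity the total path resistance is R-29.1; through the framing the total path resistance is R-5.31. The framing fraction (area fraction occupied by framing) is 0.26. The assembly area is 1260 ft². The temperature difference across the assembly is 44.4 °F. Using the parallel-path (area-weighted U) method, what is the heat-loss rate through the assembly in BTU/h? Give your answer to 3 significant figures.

U_eff = 0.74/29.1 + 0.26/5.31 = 0.02543 + 0.04896 = 0.07439
R_eff = 1/U_eff = 13.44 ft²·°F·h/BTU
Q = 1260 × 44.4 / 13.44 = 4162 BTU/h

4160 BTU/h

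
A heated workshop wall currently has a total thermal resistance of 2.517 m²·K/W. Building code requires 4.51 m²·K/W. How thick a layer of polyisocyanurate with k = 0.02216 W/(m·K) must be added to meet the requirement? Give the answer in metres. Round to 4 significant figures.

ΔR = 4.51 − 2.517 = 1.993 m²·K/W
L = ΔR × k = 1.993 × 0.02216 = 0.044165 m

0.04416 m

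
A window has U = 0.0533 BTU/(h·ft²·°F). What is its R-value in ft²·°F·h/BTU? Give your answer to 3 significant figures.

R = 1/U = 1/0.0533 = 18.76

18.8 ft²·°F·h/BTU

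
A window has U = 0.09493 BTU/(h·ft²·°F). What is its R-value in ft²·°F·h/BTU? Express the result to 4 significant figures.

10.53 ft²·°F·h/BTU

R = 1/U = 1/0.09493 = 10.534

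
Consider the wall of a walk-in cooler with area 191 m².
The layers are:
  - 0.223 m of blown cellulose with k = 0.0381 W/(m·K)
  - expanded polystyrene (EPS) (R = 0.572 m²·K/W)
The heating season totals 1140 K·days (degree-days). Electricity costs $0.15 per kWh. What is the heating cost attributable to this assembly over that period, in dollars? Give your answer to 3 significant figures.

0.223/0.0381 = 5.853
R_total = 5.853 + 0.572 = 6.425 m²·K/W
E = A × HDD × 24 / R / 1000 = 191 × 1140 × 24 / 6.425 / 1000 = 813.3 kWh
Cost = 813.3 × 0.15 = $122

122 dollars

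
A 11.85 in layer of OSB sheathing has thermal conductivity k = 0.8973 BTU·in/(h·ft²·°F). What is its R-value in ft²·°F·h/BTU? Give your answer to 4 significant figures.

R = L/k = 11.85/0.8973 = 13.206 ft²·°F·h/BTU

13.21 ft²·°F·h/BTU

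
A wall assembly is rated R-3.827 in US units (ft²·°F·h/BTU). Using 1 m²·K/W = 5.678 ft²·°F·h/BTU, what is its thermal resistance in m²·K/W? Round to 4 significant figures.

R_SI = 3.827/5.678 = 0.674

0.6740 m²·K/W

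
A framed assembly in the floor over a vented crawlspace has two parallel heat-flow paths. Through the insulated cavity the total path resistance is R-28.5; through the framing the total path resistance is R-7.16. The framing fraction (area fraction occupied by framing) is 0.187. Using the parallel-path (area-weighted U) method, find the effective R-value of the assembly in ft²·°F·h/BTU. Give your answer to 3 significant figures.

U_eff = 0.813/28.5 + 0.187/7.16 = 0.02853 + 0.02612 = 0.05464
R_eff = 1/U_eff = 18.3 ft²·°F·h/BTU

18.3 ft²·°F·h/BTU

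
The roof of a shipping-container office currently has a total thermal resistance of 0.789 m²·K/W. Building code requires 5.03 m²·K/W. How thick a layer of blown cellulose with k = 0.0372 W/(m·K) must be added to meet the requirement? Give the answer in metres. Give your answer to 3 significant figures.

0.158 m

ΔR = 5.03 − 0.789 = 4.241 m²·K/W
L = ΔR × k = 4.241 × 0.0372 = 0.1578 m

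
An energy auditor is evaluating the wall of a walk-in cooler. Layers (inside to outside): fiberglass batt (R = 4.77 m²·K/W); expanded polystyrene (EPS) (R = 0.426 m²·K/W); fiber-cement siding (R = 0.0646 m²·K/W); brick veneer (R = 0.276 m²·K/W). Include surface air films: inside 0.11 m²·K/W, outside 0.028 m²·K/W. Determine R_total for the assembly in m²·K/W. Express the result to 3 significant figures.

R_total = 0.11 + 4.77 + 0.426 + 0.0646 + 0.276 + 0.028 = 5.675 m²·K/W

5.67 m²·K/W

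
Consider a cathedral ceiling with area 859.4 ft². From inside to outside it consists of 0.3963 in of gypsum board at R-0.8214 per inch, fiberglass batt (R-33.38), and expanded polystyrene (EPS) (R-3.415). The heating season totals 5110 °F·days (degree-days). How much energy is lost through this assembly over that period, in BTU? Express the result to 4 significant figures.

2839000 BTU

0.3963 × 0.8214 = 0.32552
R_total = 0.32552 + 33.38 + 3.415 = 37.121 ft²·°F·h/BTU
E = A × HDD × 24 / R = 859.4 × 5110 × 24 / 37.121 = 2839300 BTU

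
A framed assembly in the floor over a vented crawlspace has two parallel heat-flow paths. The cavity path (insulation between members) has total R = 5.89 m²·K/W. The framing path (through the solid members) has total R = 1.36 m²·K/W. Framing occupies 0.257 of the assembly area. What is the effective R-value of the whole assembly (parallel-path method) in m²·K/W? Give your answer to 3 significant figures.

3.17 m²·K/W

U_eff = 0.743/5.89 + 0.257/1.36 = 0.1261 + 0.189 = 0.3151
R_eff = 1/U_eff = 3.173 m²·K/W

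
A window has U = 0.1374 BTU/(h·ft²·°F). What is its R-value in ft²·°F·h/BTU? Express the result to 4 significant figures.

R = 1/U = 1/0.1374 = 7.278

7.278 ft²·°F·h/BTU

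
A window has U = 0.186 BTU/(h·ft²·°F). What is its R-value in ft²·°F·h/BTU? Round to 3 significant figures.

5.38 ft²·°F·h/BTU

R = 1/U = 1/0.186 = 5.376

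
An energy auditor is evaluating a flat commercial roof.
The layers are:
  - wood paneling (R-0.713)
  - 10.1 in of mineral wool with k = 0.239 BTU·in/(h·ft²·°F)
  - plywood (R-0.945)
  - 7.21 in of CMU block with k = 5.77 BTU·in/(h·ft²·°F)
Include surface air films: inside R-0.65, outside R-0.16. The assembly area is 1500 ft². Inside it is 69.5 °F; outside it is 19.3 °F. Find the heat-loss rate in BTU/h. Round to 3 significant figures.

10.1/0.239 = 42.26
7.21/5.77 = 1.25
R_total = 0.65 + 0.713 + 42.26 + 0.945 + 1.25 + 0.16 = 45.98 ft²·°F·h/BTU
Q = A·ΔT/R = 1500 × (69.5 − 19.3) / 45.98 = 1638 BTU/h

1640 BTU/h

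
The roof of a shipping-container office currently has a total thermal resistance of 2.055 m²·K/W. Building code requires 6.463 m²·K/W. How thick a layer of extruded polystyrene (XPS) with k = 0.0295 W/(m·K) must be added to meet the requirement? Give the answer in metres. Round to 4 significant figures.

ΔR = 6.463 − 2.055 = 4.408 m²·K/W
L = ΔR × k = 4.408 × 0.0295 = 0.13004 m

0.1300 m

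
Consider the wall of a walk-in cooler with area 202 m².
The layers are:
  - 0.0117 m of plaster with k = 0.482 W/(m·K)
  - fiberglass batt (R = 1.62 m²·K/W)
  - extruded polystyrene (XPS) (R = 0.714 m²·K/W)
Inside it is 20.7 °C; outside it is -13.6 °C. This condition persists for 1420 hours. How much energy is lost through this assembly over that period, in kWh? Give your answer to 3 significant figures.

4170 kWh

0.0117/0.482 = 0.02427
R_total = 0.02427 + 1.62 + 0.714 = 2.358 m²·K/W
Q = 202 × (20.7 − (-13.6)) / 2.358 = 2938 W
E = 2938 W × 1420 h / 1000 = 4172 kWh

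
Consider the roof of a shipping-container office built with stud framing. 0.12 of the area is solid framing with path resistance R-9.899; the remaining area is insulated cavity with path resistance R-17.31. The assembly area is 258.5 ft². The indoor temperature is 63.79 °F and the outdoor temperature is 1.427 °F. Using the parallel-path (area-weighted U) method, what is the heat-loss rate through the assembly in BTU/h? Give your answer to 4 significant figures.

1015 BTU/h

U_eff = 0.88/17.31 + 0.12/9.899 = 0.050838 + 0.012122 = 0.06296
R_eff = 1/U_eff = 15.883 ft²·°F·h/BTU
Q = 258.5 × (63.79 − 1.427) / 15.883 = 1015 BTU/h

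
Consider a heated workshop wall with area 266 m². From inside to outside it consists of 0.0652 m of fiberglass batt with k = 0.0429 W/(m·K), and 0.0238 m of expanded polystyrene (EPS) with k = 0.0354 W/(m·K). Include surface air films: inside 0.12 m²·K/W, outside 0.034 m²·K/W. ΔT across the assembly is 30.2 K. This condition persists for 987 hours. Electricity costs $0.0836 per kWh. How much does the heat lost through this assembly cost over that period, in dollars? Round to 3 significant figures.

283 dollars

0.0652/0.0429 = 1.52
0.0238/0.0354 = 0.6723
R_total = 0.12 + 1.52 + 0.6723 + 0.034 = 2.346 m²·K/W
Q = 266 × 30.2 / 2.346 = 3424 W
E = 3424 W × 987 h / 1000 = 3380 kWh
Cost = 3380 × 0.0836 = $282.5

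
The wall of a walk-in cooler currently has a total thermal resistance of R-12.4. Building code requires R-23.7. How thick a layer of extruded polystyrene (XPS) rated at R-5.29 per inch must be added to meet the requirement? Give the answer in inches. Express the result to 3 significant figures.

2.14 in

ΔR = 23.7 − 12.4 = 11.3 ft²·°F·h/BTU
L = ΔR / (R/in) = 11.3/5.29 = 2.136 in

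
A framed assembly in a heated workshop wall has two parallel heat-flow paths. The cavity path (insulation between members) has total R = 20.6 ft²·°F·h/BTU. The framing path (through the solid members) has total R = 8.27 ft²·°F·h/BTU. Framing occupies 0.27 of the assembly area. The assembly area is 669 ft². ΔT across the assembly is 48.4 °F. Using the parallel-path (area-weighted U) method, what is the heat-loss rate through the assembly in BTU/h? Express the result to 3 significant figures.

U_eff = 0.73/20.6 + 0.27/8.27 = 0.03544 + 0.03265 = 0.06809
R_eff = 1/U_eff = 14.69 ft²·°F·h/BTU
Q = 669 × 48.4 / 14.69 = 2205 BTU/h

2200 BTU/h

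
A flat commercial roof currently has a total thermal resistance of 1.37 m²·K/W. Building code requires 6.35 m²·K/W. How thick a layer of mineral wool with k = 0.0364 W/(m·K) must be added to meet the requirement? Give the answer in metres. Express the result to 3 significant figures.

0.181 m

ΔR = 6.35 − 1.37 = 4.98 m²·K/W
L = ΔR × k = 4.98 × 0.0364 = 0.1813 m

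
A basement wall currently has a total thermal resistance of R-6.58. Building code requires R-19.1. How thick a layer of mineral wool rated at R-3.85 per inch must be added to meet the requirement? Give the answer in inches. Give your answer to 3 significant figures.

3.25 in

ΔR = 19.1 − 6.58 = 12.52 ft²·°F·h/BTU
L = ΔR / (R/in) = 12.52/3.85 = 3.252 in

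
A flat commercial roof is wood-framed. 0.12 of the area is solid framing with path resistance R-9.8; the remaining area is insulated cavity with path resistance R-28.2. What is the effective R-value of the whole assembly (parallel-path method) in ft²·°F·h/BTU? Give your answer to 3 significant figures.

23.0 ft²·°F·h/BTU

U_eff = 0.88/28.2 + 0.12/9.8 = 0.03121 + 0.01224 = 0.04345
R_eff = 1/U_eff = 23.01 ft²·°F·h/BTU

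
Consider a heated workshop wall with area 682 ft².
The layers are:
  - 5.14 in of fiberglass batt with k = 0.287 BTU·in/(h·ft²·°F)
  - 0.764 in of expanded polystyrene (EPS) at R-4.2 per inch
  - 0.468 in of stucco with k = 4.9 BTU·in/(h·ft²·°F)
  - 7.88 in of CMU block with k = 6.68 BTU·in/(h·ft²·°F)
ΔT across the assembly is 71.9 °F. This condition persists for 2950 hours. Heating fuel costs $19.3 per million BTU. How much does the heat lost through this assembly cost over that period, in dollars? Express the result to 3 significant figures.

5.14/0.287 = 17.91
0.764 × 4.2 = 3.209
0.468/4.9 = 0.09551
7.88/6.68 = 1.18
R_total = 17.91 + 3.209 + 0.09551 + 1.18 = 22.39 ft²·°F·h/BTU
Q = 682 × 71.9 / 22.39 = 2190 BTU/h
E = 2190 × 2950 = 6460000 BTU
Cost = 6460000/10⁶ × 19.3 = $124.7

125 dollars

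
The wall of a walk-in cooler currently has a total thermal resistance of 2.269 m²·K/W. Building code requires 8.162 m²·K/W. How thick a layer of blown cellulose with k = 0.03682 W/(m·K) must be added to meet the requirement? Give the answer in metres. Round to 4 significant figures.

ΔR = 8.162 − 2.269 = 5.893 m²·K/W
L = ΔR × k = 5.893 × 0.03682 = 0.21698 m

0.2170 m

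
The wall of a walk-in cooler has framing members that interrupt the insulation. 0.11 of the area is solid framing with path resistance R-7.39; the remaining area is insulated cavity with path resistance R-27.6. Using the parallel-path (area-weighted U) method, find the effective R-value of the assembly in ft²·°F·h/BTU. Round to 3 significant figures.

U_eff = 0.89/27.6 + 0.11/7.39 = 0.03225 + 0.01488 = 0.04713
R_eff = 1/U_eff = 21.22 ft²·°F·h/BTU

21.2 ft²·°F·h/BTU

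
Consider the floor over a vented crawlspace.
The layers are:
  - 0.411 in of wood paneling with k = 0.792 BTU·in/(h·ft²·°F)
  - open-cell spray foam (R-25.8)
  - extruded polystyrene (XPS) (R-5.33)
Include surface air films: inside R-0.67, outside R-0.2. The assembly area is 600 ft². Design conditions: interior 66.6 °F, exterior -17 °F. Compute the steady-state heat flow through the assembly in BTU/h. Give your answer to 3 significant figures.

1540 BTU/h

0.411/0.792 = 0.5189
R_total = 0.67 + 0.5189 + 25.8 + 5.33 + 0.2 = 32.52 ft²·°F·h/BTU
Q = A·ΔT/R = 600 × (66.6 − (-17)) / 32.52 = 1542 BTU/h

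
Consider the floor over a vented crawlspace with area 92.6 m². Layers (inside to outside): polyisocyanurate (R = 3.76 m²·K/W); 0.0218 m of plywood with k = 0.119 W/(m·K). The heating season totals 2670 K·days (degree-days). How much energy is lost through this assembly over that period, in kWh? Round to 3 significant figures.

1500 kWh

0.0218/0.119 = 0.1832
R_total = 3.76 + 0.1832 = 3.943 m²·K/W
E = A × HDD × 24 / R / 1000 = 92.6 × 2670 × 24 / 3.943 / 1000 = 1505 kWh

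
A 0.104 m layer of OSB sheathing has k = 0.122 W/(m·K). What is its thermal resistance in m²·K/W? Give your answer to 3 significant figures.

R = L/k = 0.104/0.122 = 0.8525 m²·K/W

0.852 m²·K/W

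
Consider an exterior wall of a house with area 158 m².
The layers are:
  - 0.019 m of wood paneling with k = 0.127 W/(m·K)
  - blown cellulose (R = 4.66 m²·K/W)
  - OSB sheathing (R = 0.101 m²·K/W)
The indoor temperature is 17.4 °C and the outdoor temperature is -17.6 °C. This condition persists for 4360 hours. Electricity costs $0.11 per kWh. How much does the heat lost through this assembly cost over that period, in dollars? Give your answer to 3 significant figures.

0.019/0.127 = 0.1496
R_total = 0.1496 + 4.66 + 0.101 = 4.911 m²·K/W
Q = 158 × (17.4 − (-17.6)) / 4.911 = 1126 W
E = 1126 W × 4360 h / 1000 = 4910 kWh
Cost = 4910 × 0.11 = $540.1

540 dollars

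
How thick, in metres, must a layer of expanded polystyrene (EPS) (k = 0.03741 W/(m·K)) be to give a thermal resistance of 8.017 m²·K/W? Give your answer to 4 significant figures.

L = R·k = 8.017 × 0.03741 = 0.29992 m

0.2999 m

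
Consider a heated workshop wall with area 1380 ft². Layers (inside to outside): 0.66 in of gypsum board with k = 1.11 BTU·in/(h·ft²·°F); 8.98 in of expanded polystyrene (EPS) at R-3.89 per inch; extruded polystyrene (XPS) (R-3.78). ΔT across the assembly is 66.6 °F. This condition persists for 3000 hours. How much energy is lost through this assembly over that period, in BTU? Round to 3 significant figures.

0.66/1.11 = 0.5946
8.98 × 3.89 = 34.93
R_total = 0.5946 + 34.93 + 3.78 = 39.31 ft²·°F·h/BTU
Q = 1380 × 66.6 / 39.31 = 2338 BTU/h
E = 2338 × 3000 = 7015000 BTU

7010000 BTU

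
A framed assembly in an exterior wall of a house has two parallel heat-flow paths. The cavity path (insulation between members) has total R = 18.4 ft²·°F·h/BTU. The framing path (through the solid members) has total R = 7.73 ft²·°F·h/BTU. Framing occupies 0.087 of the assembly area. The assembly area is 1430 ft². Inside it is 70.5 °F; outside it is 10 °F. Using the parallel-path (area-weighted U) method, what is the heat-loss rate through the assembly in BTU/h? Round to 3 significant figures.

U_eff = 0.913/18.4 + 0.087/7.73 = 0.04962 + 0.01125 = 0.06087
R_eff = 1/U_eff = 16.43 ft²·°F·h/BTU
Q = 1430 × (70.5 − 10) / 16.43 = 5267 BTU/h

5270 BTU/h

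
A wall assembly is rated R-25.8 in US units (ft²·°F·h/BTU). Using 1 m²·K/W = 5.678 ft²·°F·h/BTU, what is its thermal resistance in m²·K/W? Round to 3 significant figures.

R_SI = 25.8/5.678 = 4.544

4.54 m²·K/W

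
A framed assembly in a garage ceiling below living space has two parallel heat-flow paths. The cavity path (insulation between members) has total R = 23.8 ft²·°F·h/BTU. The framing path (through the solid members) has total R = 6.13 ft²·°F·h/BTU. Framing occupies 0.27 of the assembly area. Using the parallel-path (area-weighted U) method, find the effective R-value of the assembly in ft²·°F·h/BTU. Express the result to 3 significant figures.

13.4 ft²·°F·h/BTU

U_eff = 0.73/23.8 + 0.27/6.13 = 0.03067 + 0.04405 = 0.07472
R_eff = 1/U_eff = 13.38 ft²·°F·h/BTU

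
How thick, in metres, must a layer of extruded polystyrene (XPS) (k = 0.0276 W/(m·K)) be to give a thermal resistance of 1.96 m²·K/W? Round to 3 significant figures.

0.0541 m

L = R·k = 1.96 × 0.0276 = 0.0541 m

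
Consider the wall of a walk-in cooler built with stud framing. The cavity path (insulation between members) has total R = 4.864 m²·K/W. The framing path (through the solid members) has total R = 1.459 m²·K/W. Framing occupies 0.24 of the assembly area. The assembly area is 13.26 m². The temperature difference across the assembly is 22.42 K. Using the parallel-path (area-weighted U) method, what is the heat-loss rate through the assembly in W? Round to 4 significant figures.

95.35 W

U_eff = 0.76/4.864 + 0.24/1.459 = 0.15625 + 0.1645 = 0.32075
R_eff = 1/U_eff = 3.1177 m²·K/W
Q = 13.26 × 22.42 / 3.1177 = 95.354 W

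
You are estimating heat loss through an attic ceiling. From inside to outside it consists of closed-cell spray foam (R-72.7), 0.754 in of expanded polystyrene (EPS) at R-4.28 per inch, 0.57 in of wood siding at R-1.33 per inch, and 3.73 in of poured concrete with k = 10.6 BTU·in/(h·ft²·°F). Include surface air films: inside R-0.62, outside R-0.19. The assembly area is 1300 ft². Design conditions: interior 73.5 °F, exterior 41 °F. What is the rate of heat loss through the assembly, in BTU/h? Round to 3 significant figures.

0.754 × 4.28 = 3.227
0.57 × 1.33 = 0.7581
3.73/10.6 = 0.3519
R_total = 0.62 + 72.7 + 3.227 + 0.7581 + 0.3519 + 0.19 = 77.85 ft²·°F·h/BTU
Q = A·ΔT/R = 1300 × (73.5 − 41) / 77.85 = 542.7 BTU/h

543 BTU/h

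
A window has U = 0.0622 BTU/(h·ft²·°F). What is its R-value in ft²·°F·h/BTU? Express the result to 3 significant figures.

16.1 ft²·°F·h/BTU

R = 1/U = 1/0.0622 = 16.08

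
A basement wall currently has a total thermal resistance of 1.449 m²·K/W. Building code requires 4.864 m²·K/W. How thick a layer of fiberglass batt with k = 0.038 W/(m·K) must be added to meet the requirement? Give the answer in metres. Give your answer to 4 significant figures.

ΔR = 4.864 − 1.449 = 3.415 m²·K/W
L = ΔR × k = 3.415 × 0.038 = 0.12977 m

0.1298 m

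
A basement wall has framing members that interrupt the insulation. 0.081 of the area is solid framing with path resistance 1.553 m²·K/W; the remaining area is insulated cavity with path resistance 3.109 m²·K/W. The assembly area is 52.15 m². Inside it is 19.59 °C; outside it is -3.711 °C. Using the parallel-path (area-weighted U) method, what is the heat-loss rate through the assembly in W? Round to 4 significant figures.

U_eff = 0.919/3.109 + 0.081/1.553 = 0.29559 + 0.052157 = 0.34775
R_eff = 1/U_eff = 2.8756 m²·K/W
Q = 52.15 × (19.59 − (-3.711)) / 2.8756 = 422.57 W

422.6 W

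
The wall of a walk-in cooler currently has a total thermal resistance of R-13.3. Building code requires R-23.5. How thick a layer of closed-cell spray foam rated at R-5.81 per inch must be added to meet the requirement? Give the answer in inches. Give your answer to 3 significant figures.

ΔR = 23.5 − 13.3 = 10.2 ft²·°F·h/BTU
L = ΔR / (R/in) = 10.2/5.81 = 1.756 in

1.76 in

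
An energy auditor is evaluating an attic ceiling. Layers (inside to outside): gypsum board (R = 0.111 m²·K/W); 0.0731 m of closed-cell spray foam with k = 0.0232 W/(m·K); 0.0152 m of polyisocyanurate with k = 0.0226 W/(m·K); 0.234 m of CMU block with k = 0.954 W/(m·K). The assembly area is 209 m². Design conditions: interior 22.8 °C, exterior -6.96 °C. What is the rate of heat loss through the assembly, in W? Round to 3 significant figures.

0.0731/0.0232 = 3.151
0.0152/0.0226 = 0.6726
0.234/0.954 = 0.2453
R_total = 0.111 + 3.151 + 0.6726 + 0.2453 = 4.18 m²·K/W
Q = A·ΔT/R = 209 × (22.8 − (-6.96)) / 4.18 = 1488 W

1490 W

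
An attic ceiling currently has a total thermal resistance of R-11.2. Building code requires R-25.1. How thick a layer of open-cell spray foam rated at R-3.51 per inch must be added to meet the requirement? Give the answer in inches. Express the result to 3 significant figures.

3.96 in

ΔR = 25.1 − 11.2 = 13.9 ft²·°F·h/BTU
L = ΔR / (R/in) = 13.9/3.51 = 3.96 in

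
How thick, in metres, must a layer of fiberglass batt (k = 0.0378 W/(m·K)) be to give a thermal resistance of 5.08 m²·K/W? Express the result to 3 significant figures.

0.192 m

L = R·k = 5.08 × 0.0378 = 0.192 m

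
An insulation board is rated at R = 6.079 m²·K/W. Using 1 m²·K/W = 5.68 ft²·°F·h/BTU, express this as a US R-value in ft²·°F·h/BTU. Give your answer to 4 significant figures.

R_US = 6.079 × 5.68 = 34.529

34.53 ft²·°F·h/BTU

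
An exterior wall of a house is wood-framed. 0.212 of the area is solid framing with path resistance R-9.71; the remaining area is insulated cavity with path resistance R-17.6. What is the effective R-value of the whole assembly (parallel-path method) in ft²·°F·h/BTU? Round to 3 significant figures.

U_eff = 0.788/17.6 + 0.212/9.71 = 0.04477 + 0.02183 = 0.06661
R_eff = 1/U_eff = 15.01 ft²·°F·h/BTU

15.0 ft²·°F·h/BTU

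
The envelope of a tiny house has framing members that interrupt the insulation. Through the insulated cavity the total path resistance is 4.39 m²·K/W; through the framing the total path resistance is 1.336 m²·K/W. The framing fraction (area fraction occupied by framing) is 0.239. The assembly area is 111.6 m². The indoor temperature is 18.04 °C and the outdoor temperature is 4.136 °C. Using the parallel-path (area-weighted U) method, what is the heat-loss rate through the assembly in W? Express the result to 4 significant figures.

U_eff = 0.761/4.39 + 0.239/1.336 = 0.17335 + 0.17889 = 0.35224
R_eff = 1/U_eff = 2.839 m²·K/W
Q = 111.6 × (18.04 − 4.136) / 2.839 = 546.57 W

546.6 W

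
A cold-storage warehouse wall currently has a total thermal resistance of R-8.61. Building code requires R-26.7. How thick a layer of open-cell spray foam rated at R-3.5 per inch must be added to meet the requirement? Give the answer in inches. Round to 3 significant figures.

ΔR = 26.7 − 8.61 = 18.09 ft²·°F·h/BTU
L = ΔR / (R/in) = 18.09/3.5 = 5.169 in

5.17 in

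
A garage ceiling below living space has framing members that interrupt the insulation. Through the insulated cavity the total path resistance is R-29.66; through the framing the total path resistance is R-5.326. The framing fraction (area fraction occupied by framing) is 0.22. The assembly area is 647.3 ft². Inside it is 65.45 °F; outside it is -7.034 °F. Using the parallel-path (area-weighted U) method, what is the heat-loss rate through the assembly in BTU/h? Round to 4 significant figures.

U_eff = 0.78/29.66 + 0.22/5.326 = 0.026298 + 0.041307 = 0.067605
R_eff = 1/U_eff = 14.792 ft²·°F·h/BTU
Q = 647.3 × (65.45 − (-7.034)) / 14.792 = 3171.9 BTU/h

3172 BTU/h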